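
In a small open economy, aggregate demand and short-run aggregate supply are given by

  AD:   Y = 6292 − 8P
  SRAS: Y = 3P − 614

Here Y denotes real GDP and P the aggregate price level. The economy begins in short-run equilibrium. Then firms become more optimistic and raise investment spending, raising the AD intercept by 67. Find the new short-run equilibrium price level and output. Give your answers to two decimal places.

This is a positive demand shock: AD shifts right.
New AD: Y = 6359 − 8P.
Set AD = SRAS: 6359 − 8P = 3P − 614, so 6973 = 11P and P = 633.91.
Substituting into AD, Y = 1287.73.

P = 633.91, Y = 1287.73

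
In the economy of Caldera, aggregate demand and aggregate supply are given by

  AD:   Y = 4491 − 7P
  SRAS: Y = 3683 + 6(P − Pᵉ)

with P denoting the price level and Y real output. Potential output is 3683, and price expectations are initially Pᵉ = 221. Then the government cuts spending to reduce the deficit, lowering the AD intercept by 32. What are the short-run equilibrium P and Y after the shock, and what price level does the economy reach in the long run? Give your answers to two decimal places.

AD shifts left: new AD is Y = 4459 − 7P. With Pᵉ = 221, SRAS is Y = 2357 + 6P.
Short run: 4459 − 7P = 2357 + 6P gives 2102 = 13P, so P = 161.69 and Y = 4459 − 7P = 3327.15.
Y = 3327.15 is below potential 3683; expectations adjust and SRAS shifts right until Y = 3683.
Long run: on the new AD curve, 3683 = 4459 − 7P gives P = 110.86.

Short run: P = 161.69, Y = 3327.15. Long run: P = 110.86.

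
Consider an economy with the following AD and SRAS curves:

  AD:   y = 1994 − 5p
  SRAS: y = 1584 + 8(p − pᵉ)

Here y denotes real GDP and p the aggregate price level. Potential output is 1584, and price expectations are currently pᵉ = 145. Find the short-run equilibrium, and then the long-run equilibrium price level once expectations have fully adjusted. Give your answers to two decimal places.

Short run: with pᵉ = 145, SRAS is y = 424 + 8p. Setting AD = SRAS gives 1570 = 13p, so p = 120.77 and y = 1994 − 5p = 1390.15.
Output 1390.15 is below potential 1584, so over time expected prices fall and SRAS shifts right until y returns to 1584.
Long run: y = 1584 on the AD curve gives 1584 = 1994 − 5p, so p = 82.00.

Short run: p = 120.77, y = 1390.15. Long run: p = 82.00.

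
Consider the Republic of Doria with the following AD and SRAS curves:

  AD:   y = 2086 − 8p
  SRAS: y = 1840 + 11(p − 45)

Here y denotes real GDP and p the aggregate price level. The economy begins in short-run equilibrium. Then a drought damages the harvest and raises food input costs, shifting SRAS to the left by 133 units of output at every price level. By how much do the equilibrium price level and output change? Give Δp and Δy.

This is a negative supply shock: SRAS shifts left.
New SRAS: y = 1212 + 11p.
Set AD = SRAS: 2086 − 8p = 1212 + 11p, so 874 = 19p and p = 46.
y = 2086 − 8·46 = 1718.
Initially p = 39, y = 1774, so Δp = +7 and Δy = -56.

Δp = +7, Δy = -56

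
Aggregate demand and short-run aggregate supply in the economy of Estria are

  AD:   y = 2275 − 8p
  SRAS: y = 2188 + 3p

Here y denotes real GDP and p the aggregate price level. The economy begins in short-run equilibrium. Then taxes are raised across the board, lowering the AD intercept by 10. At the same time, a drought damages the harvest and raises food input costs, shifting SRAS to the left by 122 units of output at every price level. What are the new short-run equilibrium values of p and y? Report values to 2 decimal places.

p = 18.09, y = 2120.27

After both shocks: AD is y = 2265 − 8p and SRAS is y = 2066 + 3p.
Setting them equal: 199 = 11p, so p = 18.09.
Substituting into AD, y = 2120.27.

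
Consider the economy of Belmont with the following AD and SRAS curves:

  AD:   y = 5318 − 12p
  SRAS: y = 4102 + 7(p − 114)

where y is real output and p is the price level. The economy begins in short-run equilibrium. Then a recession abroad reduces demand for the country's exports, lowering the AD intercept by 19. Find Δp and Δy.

Δp = -1, Δy = -7

This is a negative demand shock: AD shifts left.
New AD: y = 5299 − 12p.
SRAS can be written y = 3304 + 7p.
Set AD = SRAS: 5299 − 12p = 3304 + 7p, so 1995 = 19p and p = 105.
y = 5299 − 12·105 = 4039.
Initially p = 106, y = 4046, so Δp = -1 and Δy = -7.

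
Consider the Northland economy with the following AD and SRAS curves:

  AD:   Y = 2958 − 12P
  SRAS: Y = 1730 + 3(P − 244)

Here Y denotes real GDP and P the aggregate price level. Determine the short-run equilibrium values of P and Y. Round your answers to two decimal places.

Write SRAS as Y = 1730 + 3P − 732 = 998 + 3P.
Set AD = SRAS: 2958 − 12P = 998 + 3P, so 1960 = 15P and P = 130.67.
Substituting into AD, Y = 2958 − 12P = 1390.00.

P = 130.67, Y = 1390.00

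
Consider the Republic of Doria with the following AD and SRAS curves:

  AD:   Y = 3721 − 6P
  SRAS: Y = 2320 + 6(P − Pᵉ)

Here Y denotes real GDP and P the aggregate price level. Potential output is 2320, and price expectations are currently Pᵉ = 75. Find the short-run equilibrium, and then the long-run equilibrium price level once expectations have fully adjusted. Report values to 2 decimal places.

Short run: P = 154.25, Y = 2795.50. Long run: P = 233.50.

Short run: with Pᵉ = 75, SRAS is Y = 1870 + 6P. Setting AD = SRAS gives 1851 = 12P, so P = 154.25 and Y = 3721 − 6P = 2795.50.
Output 2795.50 is above potential 2320, so over time expected prices rise and SRAS shifts left until Y returns to 2320.
Long run: Y = 2320 on the AD curve gives 2320 = 3721 − 6P, so P = 233.50.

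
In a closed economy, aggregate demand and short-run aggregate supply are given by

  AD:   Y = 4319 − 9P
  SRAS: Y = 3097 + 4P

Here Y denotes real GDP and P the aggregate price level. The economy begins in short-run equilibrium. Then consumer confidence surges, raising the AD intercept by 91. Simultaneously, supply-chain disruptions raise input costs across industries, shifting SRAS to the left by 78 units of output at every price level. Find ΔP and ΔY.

ΔP = +13, ΔY = -26

After both shocks: AD is Y = 4410 − 9P and SRAS is Y = 3019 + 4P.
Setting them equal: 1391 = 13P, so P = 107.
Y = 4410 − 9·107 = 3447.
Initially P = 94, Y = 3473, so ΔP = +13 and ΔY = -26.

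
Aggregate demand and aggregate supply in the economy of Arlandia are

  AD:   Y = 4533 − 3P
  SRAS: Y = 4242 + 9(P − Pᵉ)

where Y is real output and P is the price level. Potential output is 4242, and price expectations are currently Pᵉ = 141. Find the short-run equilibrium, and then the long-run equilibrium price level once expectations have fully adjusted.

Short run: with Pᵉ = 141, SRAS is Y = 2973 + 9P. Setting AD = SRAS gives 1560 = 12P, so P = 130 and Y = 4533 − 3·130 = 4143.
Output 4143 is below potential 4242, so over time expected prices fall and SRAS shifts right until Y returns to 4242.
Long run: Y = 4242 on the AD curve gives 4242 = 4533 − 3P, so P = 97.

Short run: P = 130, Y = 4143. Long run: P = 97.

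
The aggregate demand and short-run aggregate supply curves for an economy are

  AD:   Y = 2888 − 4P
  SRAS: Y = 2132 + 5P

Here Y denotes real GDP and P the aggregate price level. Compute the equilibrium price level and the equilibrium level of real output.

Set AD = SRAS: 2888 − 4P = 2132 + 5P, so 756 = 9P and P = 84.
Then Y = 2888 − 4·84 = 2552.

P = 84, Y = 2552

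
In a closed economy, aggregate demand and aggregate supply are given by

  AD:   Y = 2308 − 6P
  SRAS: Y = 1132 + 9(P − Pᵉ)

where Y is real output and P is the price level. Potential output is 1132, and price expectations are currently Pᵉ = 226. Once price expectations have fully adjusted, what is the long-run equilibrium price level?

Long-run P = 196

Short run: with Pᵉ = 226, SRAS is Y = 9P − 902. Setting AD = SRAS gives 3210 = 15P, so P = 214 and Y = 2308 − 6·214 = 1024.
Output 1024 is below potential 1132, so over time expected prices fall and SRAS shifts right until Y returns to 1132.
Long run: Y = 1132 on the AD curve gives 1132 = 2308 − 6P, so P = 196.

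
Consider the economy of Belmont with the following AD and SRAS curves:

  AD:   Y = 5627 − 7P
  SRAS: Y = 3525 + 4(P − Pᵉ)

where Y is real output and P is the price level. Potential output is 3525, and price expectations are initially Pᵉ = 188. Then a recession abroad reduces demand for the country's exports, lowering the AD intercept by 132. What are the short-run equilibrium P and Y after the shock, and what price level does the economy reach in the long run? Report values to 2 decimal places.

AD shifts left: new AD is Y = 5495 − 7P. With Pᵉ = 188, SRAS is Y = 2773 + 4P.
Short run: 5495 − 7P = 2773 + 4P gives 2722 = 11P, so P = 247.45 and Y = 5495 − 7P = 3762.82.
Y = 3762.82 is above potential 3525; expectations adjust and SRAS shifts left until Y = 3525.
Long run: on the new AD curve, 3525 = 5495 − 7P gives P = 281.43.

Short run: P = 247.45, Y = 3762.82. Long run: P = 281.43.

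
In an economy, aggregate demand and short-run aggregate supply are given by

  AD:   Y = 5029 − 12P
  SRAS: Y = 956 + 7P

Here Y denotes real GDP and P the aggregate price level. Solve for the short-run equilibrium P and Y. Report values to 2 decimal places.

P = 214.37, Y = 2456.58

Set AD = SRAS: 5029 − 12P = 956 + 7P, so 4073 = 19P and P = 214.37.
Substituting into AD, Y = 5029 − 12P = 2456.58.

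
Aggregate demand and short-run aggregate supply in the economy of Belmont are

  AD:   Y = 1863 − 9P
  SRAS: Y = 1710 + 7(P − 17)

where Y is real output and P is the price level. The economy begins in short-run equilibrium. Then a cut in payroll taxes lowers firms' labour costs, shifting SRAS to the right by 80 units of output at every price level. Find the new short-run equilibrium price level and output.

P = 12, Y = 1755

This is a positive supply shock: SRAS shifts right.
New SRAS: Y = 1671 + 7P.
Set AD = SRAS: 1863 − 9P = 1671 + 7P, so 192 = 16P and P = 12.
Y = 1863 − 9·12 = 1755.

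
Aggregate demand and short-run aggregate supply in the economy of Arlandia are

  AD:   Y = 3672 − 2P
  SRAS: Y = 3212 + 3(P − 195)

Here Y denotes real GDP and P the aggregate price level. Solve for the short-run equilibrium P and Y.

P = 209, Y = 3254

Write SRAS as Y = 3212 + 3P − 585 = 2627 + 3P.
Set AD = SRAS: 3672 − 2P = 2627 + 3P, so 1045 = 5P and P = 209.
Then Y = 3672 − 2·209 = 3254.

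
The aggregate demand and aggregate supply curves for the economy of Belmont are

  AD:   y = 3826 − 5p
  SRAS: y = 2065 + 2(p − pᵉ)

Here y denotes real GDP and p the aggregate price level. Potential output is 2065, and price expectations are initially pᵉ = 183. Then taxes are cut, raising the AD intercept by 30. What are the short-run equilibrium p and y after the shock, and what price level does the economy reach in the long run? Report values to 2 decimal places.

Short run: p = 308.14, y = 2315.29. Long run: p = 358.20.

AD shifts right: new AD is y = 3856 − 5p. With pᵉ = 183, SRAS is y = 1699 + 2p.
Short run: 3856 − 5p = 1699 + 2p gives 2157 = 7p, so p = 308.14 and y = 3856 − 5p = 2315.29.
y = 2315.29 is above potential 2065; expectations adjust and SRAS shifts left until y = 2065.
Long run: on the new AD curve, 2065 = 3856 − 5p gives p = 358.20.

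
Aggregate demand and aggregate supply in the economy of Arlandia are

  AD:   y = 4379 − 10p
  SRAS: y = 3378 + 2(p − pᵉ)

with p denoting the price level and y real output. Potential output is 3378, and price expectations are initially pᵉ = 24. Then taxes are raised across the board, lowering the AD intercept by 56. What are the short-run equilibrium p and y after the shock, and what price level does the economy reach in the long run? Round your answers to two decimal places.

Short run: p = 82.75, y = 3495.50. Long run: p = 94.50.

AD shifts left: new AD is y = 4323 − 10p. With pᵉ = 24, SRAS is y = 3330 + 2p.
Short run: 4323 − 10p = 3330 + 2p gives 993 = 12p, so p = 82.75 and y = 4323 − 10p = 3495.50.
y = 3495.50 is above potential 3378; expectations adjust and SRAS shifts left until y = 3378.
Long run: on the new AD curve, 3378 = 4323 − 10p gives p = 94.50.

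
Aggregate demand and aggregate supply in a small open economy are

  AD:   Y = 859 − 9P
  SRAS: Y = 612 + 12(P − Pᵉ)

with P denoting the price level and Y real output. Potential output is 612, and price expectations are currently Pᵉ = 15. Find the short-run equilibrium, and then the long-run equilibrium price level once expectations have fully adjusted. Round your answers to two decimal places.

Short run: with Pᵉ = 15, SRAS is Y = 432 + 12P. Setting AD = SRAS gives 427 = 21P, so P = 20.33 and Y = 859 − 9P = 676.00.
Output 676.00 is above potential 612, so over time expected prices rise and SRAS shifts left until Y returns to 612.
Long run: Y = 612 on the AD curve gives 612 = 859 − 9P, so P = 27.44.

Short run: P = 20.33, Y = 676.00. Long run: P = 27.44.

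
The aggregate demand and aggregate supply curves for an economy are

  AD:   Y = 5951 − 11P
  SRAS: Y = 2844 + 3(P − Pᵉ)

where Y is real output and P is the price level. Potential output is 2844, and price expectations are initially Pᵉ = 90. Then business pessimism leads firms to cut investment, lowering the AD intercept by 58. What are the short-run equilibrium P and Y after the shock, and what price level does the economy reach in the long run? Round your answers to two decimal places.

Short run: P = 237.07, Y = 3285.21. Long run: P = 277.18.

AD shifts left: new AD is Y = 5893 − 11P. With Pᵉ = 90, SRAS is Y = 2574 + 3P.
Short run: 5893 − 11P = 2574 + 3P gives 3319 = 14P, so P = 237.07 and Y = 5893 − 11P = 3285.21.
Y = 3285.21 is above potential 2844; expectations adjust and SRAS shifts left until Y = 2844.
Long run: on the new AD curve, 2844 = 5893 − 11P gives P = 277.18.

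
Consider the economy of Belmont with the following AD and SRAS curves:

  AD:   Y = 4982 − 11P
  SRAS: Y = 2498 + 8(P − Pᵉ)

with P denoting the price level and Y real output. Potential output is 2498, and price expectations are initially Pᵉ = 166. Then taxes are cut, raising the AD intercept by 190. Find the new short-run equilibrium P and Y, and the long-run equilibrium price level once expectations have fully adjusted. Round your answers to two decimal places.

AD shifts right: new AD is Y = 5172 − 11P. With Pᵉ = 166, SRAS is Y = 1170 + 8P.
Short run: 5172 − 11P = 1170 + 8P gives 4002 = 19P, so P = 210.63 and Y = 5172 − 11P = 2855.05.
Y = 2855.05 is above potential 2498; expectations adjust and SRAS shifts left until Y = 2498.
Long run: on the new AD curve, 2498 = 5172 − 11P gives P = 243.09.

Short run: P = 210.63, Y = 2855.05. Long run: P = 243.09.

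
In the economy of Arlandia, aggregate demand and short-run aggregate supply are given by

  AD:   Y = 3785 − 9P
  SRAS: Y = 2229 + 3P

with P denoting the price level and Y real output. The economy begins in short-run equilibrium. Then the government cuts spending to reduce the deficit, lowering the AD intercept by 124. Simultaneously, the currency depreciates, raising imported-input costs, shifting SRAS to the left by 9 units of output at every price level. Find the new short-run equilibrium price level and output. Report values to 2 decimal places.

P = 120.08, Y = 2580.25

After both shocks: AD is Y = 3661 − 9P and SRAS is Y = 2220 + 3P.
Setting them equal: 1441 = 12P, so P = 120.08.
Substituting into AD, Y = 2580.25.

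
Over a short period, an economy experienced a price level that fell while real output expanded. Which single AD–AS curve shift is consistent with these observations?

SRAS shifted right

P fell and Y rose. An AD shift moves P and Y in the same direction; an SRAS shift moves them in opposite directions.
Here P and Y moved in opposite directions, so the SRAS curve shifted.
Since Y rose, SRAS shifted right.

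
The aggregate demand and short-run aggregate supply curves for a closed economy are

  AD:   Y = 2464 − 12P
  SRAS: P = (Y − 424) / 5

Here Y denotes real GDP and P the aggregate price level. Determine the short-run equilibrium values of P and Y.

Rearrange SRAS to Y = 424 + 5P.
Set AD = SRAS: 2464 − 12P = 424 + 5P, so 2040 = 17P and P = 120.
Then Y = 2464 − 12·120 = 1024.

P = 120, Y = 1024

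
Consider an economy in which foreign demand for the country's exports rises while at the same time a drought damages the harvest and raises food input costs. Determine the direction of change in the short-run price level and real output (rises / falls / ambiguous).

Price level: rises; output: ambiguous

The first event is a positive demand shock: AD shifts right, which by itself pushes P up and Y up.
The second is an adverse supply shock: SRAS shifts left, which by itself pushes P up and Y down.
Both shocks push P up, so P rises. The two shocks push Y in opposite directions, so the effect on Y is ambiguous.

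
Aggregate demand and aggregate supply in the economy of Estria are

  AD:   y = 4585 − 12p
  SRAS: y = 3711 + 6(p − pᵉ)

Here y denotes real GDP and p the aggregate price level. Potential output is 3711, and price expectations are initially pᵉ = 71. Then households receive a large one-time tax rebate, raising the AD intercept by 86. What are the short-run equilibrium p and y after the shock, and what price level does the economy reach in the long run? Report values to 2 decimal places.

Short run: p = 77.00, y = 3747.00. Long run: p = 80.00.

AD shifts right: new AD is y = 4671 − 12p. With pᵉ = 71, SRAS is y = 3285 + 6p.
Short run: 4671 − 12p = 3285 + 6p gives 1386 = 18p, so p = 77.00 and y = 4671 − 12p = 3747.00.
y = 3747.00 is above potential 3711; expectations adjust and SRAS shifts left until y = 3711.
Long run: on the new AD curve, 3711 = 4671 − 12p gives p = 80.00.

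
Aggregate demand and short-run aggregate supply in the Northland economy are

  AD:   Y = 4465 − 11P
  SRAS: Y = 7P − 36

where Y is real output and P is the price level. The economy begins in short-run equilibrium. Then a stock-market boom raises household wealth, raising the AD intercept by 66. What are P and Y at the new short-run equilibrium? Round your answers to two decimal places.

P = 253.72, Y = 1740.06

This is a positive demand shock: AD shifts right.
New AD: Y = 4531 − 11P.
Set AD = SRAS: 4531 − 11P = 7P − 36, so 4567 = 18P and P = 253.72.
Substituting into AD, Y = 1740.06.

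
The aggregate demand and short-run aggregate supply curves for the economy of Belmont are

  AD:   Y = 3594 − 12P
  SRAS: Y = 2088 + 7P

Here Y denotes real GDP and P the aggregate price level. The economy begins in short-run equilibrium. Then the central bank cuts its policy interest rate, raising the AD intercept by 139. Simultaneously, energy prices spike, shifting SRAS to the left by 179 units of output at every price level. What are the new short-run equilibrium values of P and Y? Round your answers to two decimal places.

After both shocks: AD is Y = 3733 − 12P and SRAS is Y = 1909 + 7P.
Setting them equal: 1824 = 19P, so P = 96.00.
Substituting into AD, Y = 2581.00.

P = 96.00, Y = 2581.00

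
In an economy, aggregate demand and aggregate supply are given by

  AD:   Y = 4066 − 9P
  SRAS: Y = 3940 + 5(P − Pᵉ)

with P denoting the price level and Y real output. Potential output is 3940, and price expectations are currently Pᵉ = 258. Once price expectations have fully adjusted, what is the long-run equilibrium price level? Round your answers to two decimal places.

Short run: with Pᵉ = 258, SRAS is Y = 2650 + 5P. Setting AD = SRAS gives 1416 = 14P, so P = 101.14 and Y = 4066 − 9P = 3155.71.
Output 3155.71 is below potential 3940, so over time expected prices fall and SRAS shifts right until Y returns to 3940.
Long run: Y = 3940 on the AD curve gives 3940 = 4066 − 9P, so P = 14.00.

Long-run P = 14.00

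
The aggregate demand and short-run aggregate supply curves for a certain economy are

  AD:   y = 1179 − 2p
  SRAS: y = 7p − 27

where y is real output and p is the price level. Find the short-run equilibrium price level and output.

Set AD = SRAS: 1179 − 2p = 7p − 27, so 1206 = 9p and p = 134.
Then y = 1179 − 2·134 = 911.

p = 134, y = 911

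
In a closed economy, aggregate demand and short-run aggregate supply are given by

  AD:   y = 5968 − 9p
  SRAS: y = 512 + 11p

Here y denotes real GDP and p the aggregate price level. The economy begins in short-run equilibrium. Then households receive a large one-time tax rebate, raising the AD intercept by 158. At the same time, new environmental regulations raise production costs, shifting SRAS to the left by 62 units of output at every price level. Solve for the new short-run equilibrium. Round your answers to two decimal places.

After both shocks: AD is y = 6126 − 9p and SRAS is y = 450 + 11p.
Setting them equal: 5676 = 20p, so p = 283.80.
Substituting into AD, y = 3571.80.

p = 283.80, y = 3571.80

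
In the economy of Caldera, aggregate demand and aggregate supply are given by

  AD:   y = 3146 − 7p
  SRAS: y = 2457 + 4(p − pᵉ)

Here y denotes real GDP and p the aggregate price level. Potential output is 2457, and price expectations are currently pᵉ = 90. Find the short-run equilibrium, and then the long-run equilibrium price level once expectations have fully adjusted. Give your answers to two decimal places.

Short run: with pᵉ = 90, SRAS is y = 2097 + 4p. Setting AD = SRAS gives 1049 = 11p, so p = 95.36 and y = 3146 − 7p = 2478.45.
Output 2478.45 is above potential 2457, so over time expected prices rise and SRAS shifts left until y returns to 2457.
Long run: y = 2457 on the AD curve gives 2457 = 3146 − 7p, so p = 98.43.

Short run: p = 95.36, y = 2478.45. Long run: p = 98.43.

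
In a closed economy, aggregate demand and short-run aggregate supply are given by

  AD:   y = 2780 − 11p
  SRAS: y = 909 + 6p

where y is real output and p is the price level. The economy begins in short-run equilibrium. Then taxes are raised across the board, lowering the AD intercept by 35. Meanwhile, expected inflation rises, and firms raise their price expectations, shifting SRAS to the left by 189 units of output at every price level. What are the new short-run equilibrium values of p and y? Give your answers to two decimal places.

After both shocks: AD is y = 2745 − 11p and SRAS is y = 720 + 6p.
Setting them equal: 2025 = 17p, so p = 119.12.
Substituting into AD, y = 1434.71.

p = 119.12, y = 1434.71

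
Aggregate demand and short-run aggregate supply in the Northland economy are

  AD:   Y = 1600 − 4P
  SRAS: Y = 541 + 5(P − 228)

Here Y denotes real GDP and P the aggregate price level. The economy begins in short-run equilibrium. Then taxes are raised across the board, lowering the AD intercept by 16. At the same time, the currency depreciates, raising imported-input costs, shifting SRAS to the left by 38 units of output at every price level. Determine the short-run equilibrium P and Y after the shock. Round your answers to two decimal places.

After both shocks: AD is Y = 1584 − 4P and SRAS is Y = 5P − 637.
Setting them equal: 2221 = 9P, so P = 246.78.
Substituting into AD, Y = 596.89.

P = 246.78, Y = 596.89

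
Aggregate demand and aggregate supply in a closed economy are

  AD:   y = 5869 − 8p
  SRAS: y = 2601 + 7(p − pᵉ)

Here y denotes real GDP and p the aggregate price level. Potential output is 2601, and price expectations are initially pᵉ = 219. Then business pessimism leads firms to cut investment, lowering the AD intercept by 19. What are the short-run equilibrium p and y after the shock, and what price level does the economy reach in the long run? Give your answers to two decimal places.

Short run: p = 318.80, y = 3299.60. Long run: p = 406.13.

AD shifts left: new AD is y = 5850 − 8p. With pᵉ = 219, SRAS is y = 1068 + 7p.
Short run: 5850 − 8p = 1068 + 7p gives 4782 = 15p, so p = 318.80 and y = 5850 − 8p = 3299.60.
y = 3299.60 is above potential 2601; expectations adjust and SRAS shifts left until y = 2601.
Long run: on the new AD curve, 2601 = 5850 − 8p gives p = 406.13.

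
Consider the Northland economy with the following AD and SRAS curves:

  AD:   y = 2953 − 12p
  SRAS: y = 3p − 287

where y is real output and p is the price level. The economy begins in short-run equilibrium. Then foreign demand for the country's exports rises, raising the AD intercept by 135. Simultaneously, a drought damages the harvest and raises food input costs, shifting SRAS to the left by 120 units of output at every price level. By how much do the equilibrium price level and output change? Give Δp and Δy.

After both shocks: AD is y = 3088 − 12p and SRAS is y = 3p − 407.
Setting them equal: 3495 = 15p, so p = 233.
y = 3088 − 12·233 = 292.
Initially p = 216, y = 361, so Δp = +17 and Δy = -69.

Δp = +17, Δy = -69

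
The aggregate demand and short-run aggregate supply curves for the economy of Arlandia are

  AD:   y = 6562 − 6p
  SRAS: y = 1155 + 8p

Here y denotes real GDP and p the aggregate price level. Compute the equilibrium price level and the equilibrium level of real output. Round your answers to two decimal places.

Set AD = SRAS: 6562 − 6p = 1155 + 8p, so 5407 = 14p and p = 386.21.
Substituting into AD, y = 6562 − 6p = 4244.71.

p = 386.21, y = 4244.71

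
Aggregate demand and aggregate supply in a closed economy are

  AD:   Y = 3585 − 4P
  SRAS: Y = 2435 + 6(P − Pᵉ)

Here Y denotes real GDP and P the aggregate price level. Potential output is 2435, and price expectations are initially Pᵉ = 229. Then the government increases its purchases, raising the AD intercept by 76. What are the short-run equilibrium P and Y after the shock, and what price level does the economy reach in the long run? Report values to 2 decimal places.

Short run: P = 260.00, Y = 2621.00. Long run: P = 306.50.

AD shifts right: new AD is Y = 3661 − 4P. With Pᵉ = 229, SRAS is Y = 1061 + 6P.
Short run: 3661 − 4P = 1061 + 6P gives 2600 = 10P, so P = 260.00 and Y = 3661 − 4P = 2621.00.
Y = 2621.00 is above potential 2435; expectations adjust and SRAS shifts left until Y = 2435.
Long run: on the new AD curve, 2435 = 3661 − 4P gives P = 306.50.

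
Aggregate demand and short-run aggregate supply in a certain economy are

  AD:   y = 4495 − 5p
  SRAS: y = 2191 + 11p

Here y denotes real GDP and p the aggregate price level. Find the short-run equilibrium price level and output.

Set AD = SRAS: 4495 − 5p = 2191 + 11p, so 2304 = 16p and p = 144.
Then y = 4495 − 5·144 = 3775.

p = 144, y = 3775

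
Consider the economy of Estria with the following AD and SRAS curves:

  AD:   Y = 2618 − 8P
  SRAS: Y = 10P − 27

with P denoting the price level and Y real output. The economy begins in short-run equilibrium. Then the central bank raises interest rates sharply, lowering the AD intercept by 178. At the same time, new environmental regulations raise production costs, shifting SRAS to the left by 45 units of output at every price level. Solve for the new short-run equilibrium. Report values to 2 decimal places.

P = 139.56, Y = 1323.56

After both shocks: AD is Y = 2440 − 8P and SRAS is Y = 10P − 72.
Setting them equal: 2512 = 18P, so P = 139.56.
Substituting into AD, Y = 1323.56.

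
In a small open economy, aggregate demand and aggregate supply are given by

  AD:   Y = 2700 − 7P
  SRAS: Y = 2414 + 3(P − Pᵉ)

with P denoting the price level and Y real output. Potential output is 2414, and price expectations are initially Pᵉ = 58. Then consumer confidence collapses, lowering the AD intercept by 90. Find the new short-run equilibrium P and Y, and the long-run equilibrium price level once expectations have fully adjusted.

AD shifts left: new AD is Y = 2610 − 7P. With Pᵉ = 58, SRAS is Y = 2240 + 3P.
Short run: 2610 − 7P = 2240 + 3P gives 370 = 10P, so P = 37 and Y = 2610 − 7·37 = 2351.
Y = 2351 is below potential 2414; expectations adjust and SRAS shifts right until Y = 2414.
Long run: on the new AD curve, 2414 = 2610 − 7P gives P = 28.

Short run: P = 37, Y = 2351. Long run: P = 28.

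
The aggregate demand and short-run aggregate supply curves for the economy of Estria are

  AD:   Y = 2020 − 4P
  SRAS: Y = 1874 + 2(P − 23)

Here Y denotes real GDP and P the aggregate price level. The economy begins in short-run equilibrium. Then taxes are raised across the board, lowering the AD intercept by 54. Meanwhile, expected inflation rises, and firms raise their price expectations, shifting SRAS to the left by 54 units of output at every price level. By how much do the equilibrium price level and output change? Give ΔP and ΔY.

After both shocks: AD is Y = 1966 − 4P and SRAS is Y = 1774 + 2P.
Setting them equal: 192 = 6P, so P = 32.
Y = 1966 − 4·32 = 1838.
Initially P = 32, Y = 1892, so ΔP = +0 and ΔY = -54.

ΔP = +0, ΔY = -54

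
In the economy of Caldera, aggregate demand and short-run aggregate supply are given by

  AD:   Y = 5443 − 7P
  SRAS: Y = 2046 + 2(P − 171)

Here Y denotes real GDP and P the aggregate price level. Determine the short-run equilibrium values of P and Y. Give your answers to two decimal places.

Write SRAS as Y = 2046 + 2P − 342 = 1704 + 2P.
Set AD = SRAS: 5443 − 7P = 1704 + 2P, so 3739 = 9P and P = 415.44.
Substituting into AD, Y = 5443 − 7P = 2534.89.

P = 415.44, Y = 2534.89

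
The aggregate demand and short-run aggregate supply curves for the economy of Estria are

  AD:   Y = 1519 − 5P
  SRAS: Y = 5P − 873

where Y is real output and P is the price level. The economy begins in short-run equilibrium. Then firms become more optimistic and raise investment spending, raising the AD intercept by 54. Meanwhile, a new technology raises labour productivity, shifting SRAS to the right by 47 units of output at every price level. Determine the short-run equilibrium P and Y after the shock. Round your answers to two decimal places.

P = 239.90, Y = 373.50

After both shocks: AD is Y = 1573 − 5P and SRAS is Y = 5P − 826.
Setting them equal: 2399 = 10P, so P = 239.90.
Substituting into AD, Y = 373.50.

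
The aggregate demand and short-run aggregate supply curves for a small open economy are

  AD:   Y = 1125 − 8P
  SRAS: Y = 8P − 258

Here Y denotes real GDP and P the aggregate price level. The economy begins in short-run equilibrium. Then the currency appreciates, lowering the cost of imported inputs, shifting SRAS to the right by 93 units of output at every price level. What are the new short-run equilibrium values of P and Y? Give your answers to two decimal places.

P = 80.63, Y = 480.00

This is a positive supply shock: SRAS shifts right.
New SRAS: Y = 8P − 165.
Set AD = SRAS: 1125 − 8P = 8P − 165, so 1290 = 16P and P = 80.63.
Substituting into AD, Y = 480.00.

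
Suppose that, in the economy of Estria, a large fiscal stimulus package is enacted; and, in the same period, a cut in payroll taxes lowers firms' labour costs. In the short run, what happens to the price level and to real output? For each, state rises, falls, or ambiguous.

The first event is a positive demand shock: AD shifts right, which by itself pushes P up and Y up.
The second is a favourable supply shock: SRAS shifts right, which by itself pushes P down and Y up.
The two shocks push P in opposite directions, so the effect on P is ambiguous. Both shocks push Y up, so Y rises.

Price level: ambiguous; output: rises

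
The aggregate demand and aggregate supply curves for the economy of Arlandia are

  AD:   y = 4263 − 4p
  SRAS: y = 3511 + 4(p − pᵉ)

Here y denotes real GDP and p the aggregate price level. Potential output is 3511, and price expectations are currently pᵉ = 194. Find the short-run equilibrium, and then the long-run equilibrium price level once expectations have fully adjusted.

Short run: with pᵉ = 194, SRAS is y = 2735 + 4p. Setting AD = SRAS gives 1528 = 8p, so p = 191 and y = 4263 − 4·191 = 3499.
Output 3499 is below potential 3511, so over time expected prices fall and SRAS shifts right until y returns to 3511.
Long run: y = 3511 on the AD curve gives 3511 = 4263 − 4p, so p = 188.

Short run: p = 191, y = 3499. Long run: p = 188.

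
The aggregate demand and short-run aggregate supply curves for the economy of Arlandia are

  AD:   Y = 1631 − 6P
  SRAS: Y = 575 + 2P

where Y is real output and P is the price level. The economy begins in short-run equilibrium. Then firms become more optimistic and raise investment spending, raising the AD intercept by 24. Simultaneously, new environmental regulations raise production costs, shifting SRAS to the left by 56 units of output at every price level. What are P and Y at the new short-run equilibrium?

After both shocks: AD is Y = 1655 − 6P and SRAS is Y = 519 + 2P.
Setting them equal: 1136 = 8P, so P = 142.
Y = 1655 − 6·142 = 803.

P = 142, Y = 803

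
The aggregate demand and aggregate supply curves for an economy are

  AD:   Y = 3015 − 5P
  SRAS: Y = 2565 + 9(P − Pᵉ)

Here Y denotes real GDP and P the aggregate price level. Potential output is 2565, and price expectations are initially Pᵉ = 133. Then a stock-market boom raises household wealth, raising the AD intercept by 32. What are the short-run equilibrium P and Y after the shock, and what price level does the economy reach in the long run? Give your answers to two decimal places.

AD shifts right: new AD is Y = 3047 − 5P. With Pᵉ = 133, SRAS is Y = 1368 + 9P.
Short run: 3047 − 5P = 1368 + 9P gives 1679 = 14P, so P = 119.93 and Y = 3047 − 5P = 2447.36.
Y = 2447.36 is below potential 2565; expectations adjust and SRAS shifts right until Y = 2565.
Long run: on the new AD curve, 2565 = 3047 − 5P gives P = 96.40.

Short run: P = 119.93, Y = 2447.36. Long run: P = 96.40.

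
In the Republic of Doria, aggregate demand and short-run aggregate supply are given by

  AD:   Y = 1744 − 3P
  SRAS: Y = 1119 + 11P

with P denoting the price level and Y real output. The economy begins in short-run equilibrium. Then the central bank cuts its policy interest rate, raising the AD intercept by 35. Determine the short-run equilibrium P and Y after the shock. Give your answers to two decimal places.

P = 47.14, Y = 1637.57

This is a positive demand shock: AD shifts right.
New AD: Y = 1779 − 3P.
Set AD = SRAS: 1779 − 3P = 1119 + 11P, so 660 = 14P and P = 47.14.
Substituting into AD, Y = 1637.57.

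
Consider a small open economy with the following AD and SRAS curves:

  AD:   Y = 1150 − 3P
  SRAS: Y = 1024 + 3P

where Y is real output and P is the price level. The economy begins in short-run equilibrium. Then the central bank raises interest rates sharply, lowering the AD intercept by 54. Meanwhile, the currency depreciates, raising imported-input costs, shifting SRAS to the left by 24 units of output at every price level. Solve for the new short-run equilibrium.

After both shocks: AD is Y = 1096 − 3P and SRAS is Y = 1000 + 3P.
Setting them equal: 96 = 6P, so P = 16.
Y = 1096 − 3·16 = 1048.

P = 16, Y = 1048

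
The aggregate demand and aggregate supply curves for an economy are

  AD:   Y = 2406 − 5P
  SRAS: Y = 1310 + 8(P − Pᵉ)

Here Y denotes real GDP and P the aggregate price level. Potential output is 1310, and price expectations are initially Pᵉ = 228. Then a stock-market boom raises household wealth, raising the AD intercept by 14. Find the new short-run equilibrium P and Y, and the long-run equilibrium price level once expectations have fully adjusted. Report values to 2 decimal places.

AD shifts right: new AD is Y = 2420 − 5P. With Pᵉ = 228, SRAS is Y = 8P − 514.
Short run: 2420 − 5P = 8P − 514 gives 2934 = 13P, so P = 225.69 and Y = 2420 − 5P = 1291.54.
Y = 1291.54 is below potential 1310; expectations adjust and SRAS shifts right until Y = 1310.
Long run: on the new AD curve, 1310 = 2420 − 5P gives P = 222.00.

Short run: P = 225.69, Y = 1291.54. Long run: P = 222.00.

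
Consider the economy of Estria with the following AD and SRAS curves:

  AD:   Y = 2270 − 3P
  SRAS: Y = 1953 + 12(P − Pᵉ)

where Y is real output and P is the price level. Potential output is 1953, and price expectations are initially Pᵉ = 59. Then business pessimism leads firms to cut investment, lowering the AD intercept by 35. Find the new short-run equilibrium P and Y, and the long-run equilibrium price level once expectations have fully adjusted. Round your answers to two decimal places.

AD shifts left: new AD is Y = 2235 − 3P. With Pᵉ = 59, SRAS is Y = 1245 + 12P.
Short run: 2235 − 3P = 1245 + 12P gives 990 = 15P, so P = 66.00 and Y = 2235 − 3P = 2037.00.
Y = 2037.00 is above potential 1953; expectations adjust and SRAS shifts left until Y = 1953.
Long run: on the new AD curve, 1953 = 2235 − 3P gives P = 94.00.

Short run: P = 66.00, Y = 2037.00. Long run: P = 94.00.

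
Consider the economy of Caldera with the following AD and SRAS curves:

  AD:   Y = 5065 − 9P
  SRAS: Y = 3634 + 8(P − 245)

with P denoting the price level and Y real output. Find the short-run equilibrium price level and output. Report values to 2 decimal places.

Write SRAS as Y = 3634 + 8P − 1960 = 1674 + 8P.
Set AD = SRAS: 5065 − 9P = 1674 + 8P, so 3391 = 17P and P = 199.47.
Substituting into AD, Y = 5065 − 9P = 3269.76.

P = 199.47, Y = 3269.76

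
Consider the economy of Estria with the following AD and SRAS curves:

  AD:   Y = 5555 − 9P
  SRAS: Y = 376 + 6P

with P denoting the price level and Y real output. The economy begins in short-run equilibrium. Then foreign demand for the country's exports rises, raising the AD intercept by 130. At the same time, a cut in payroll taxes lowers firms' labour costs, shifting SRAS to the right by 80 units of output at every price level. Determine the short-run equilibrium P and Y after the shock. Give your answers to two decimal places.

P = 348.60, Y = 2547.60

After both shocks: AD is Y = 5685 − 9P and SRAS is Y = 456 + 6P.
Setting them equal: 5229 = 15P, so P = 348.60.
Substituting into AD, Y = 2547.60.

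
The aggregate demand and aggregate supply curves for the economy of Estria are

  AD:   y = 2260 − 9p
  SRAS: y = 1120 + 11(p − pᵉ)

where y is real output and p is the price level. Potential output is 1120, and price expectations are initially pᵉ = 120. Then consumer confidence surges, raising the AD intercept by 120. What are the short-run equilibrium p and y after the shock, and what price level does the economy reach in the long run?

Short run: p = 129, y = 1219. Long run: p = 140.

AD shifts right: new AD is y = 2380 − 9p. With pᵉ = 120, SRAS is y = 11p − 200.
Short run: 2380 − 9p = 11p − 200 gives 2580 = 20p, so p = 129 and y = 2380 − 9·129 = 1219.
y = 1219 is above potential 1120; expectations adjust and SRAS shifts left until y = 1120.
Long run: on the new AD curve, 1120 = 2380 − 9p gives p = 140.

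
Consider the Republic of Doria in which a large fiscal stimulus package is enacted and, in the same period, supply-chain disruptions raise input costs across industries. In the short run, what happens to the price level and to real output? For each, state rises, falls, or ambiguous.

Price level: rises; output: ambiguous

The first event is a positive demand shock: AD shifts right, which by itself pushes P up and Y up.
The second is an adverse supply shock: SRAS shifts left, which by itself pushes P up and Y down.
Both shocks push P up, so P rises. The two shocks push Y in opposite directions, so the effect on Y is ambiguous.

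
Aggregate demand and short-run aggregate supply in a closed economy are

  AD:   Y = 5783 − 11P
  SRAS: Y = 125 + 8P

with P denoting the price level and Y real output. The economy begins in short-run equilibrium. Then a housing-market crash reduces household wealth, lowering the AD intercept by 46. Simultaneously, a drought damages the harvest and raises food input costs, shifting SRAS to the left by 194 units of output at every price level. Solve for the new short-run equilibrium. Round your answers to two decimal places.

After both shocks: AD is Y = 5737 − 11P and SRAS is Y = 8P − 69.
Setting them equal: 5806 = 19P, so P = 305.58.
Substituting into AD, Y = 2375.63.

P = 305.58, Y = 2375.63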